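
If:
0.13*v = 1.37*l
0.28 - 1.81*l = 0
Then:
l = 0.15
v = 1.63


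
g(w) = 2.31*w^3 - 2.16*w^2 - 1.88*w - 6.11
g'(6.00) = 221.68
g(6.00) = 403.81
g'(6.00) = 221.68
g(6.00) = 403.81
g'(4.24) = 104.39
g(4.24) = 123.17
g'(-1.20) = 13.28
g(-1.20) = -10.96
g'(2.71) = 37.31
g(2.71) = 18.91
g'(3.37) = 62.26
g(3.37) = 51.43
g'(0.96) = 0.36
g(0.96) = -7.86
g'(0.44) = -2.44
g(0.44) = -7.16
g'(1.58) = 8.59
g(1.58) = -5.36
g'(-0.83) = 6.48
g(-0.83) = -7.36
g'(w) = 6.93*w^2 - 4.32*w - 1.88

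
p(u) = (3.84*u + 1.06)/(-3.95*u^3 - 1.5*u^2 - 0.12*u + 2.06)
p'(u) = (3.84*u + 1.06)*(11.85*u^2 + 3.0*u + 0.12)/(-3.95*u^3 - 1.5*u^2 - 0.12*u + 2.06)^2 + 3.84/(-3.95*u^3 - 1.5*u^2 - 0.12*u + 2.06)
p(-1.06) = -0.58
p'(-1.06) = -0.40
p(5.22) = -0.04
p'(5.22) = 0.01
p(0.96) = -1.62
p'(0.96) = 6.37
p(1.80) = -0.31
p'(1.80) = 0.37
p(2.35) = -0.17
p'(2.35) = 0.15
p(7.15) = -0.02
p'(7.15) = 0.01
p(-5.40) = -0.03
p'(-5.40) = -0.01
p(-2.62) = -0.14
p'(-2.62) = -0.11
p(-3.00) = -0.11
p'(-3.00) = -0.07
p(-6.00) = -0.03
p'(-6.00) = -0.01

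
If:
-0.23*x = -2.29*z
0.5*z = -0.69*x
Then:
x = 0.00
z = 0.00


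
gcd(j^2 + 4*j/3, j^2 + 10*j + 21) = 1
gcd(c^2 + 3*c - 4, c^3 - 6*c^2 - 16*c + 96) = c + 4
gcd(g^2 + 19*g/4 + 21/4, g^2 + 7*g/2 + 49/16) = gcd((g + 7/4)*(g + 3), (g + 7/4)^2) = g + 7/4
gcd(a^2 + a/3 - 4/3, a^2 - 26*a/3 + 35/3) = 1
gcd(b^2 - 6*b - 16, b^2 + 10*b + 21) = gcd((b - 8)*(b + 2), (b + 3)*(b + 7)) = 1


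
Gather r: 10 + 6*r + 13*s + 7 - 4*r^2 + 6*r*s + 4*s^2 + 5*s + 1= -4*r^2 + r*(6*s + 6) + 4*s^2 + 18*s + 18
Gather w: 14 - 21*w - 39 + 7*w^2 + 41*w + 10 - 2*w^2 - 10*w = 5*w^2 + 10*w - 15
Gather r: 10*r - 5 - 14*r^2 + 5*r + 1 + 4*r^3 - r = 4*r^3 - 14*r^2 + 14*r - 4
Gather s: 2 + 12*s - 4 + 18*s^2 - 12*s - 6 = 18*s^2 - 8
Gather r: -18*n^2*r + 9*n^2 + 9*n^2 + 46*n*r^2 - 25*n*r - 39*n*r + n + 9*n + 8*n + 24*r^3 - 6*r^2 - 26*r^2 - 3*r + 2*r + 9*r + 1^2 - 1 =18*n^2 + 18*n + 24*r^3 + r^2*(46*n - 32) + r*(-18*n^2 - 64*n + 8)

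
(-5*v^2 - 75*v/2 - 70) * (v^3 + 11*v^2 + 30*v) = -5*v^5 - 185*v^4/2 - 1265*v^3/2 - 1895*v^2 - 2100*v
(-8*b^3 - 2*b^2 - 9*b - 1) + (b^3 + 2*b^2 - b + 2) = -7*b^3 - 10*b + 1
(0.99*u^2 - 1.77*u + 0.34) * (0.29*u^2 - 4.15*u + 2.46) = 0.2871*u^4 - 4.6218*u^3 + 9.8795*u^2 - 5.7652*u + 0.8364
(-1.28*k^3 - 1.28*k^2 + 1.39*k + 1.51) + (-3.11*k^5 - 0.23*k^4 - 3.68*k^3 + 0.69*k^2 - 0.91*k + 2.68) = -3.11*k^5 - 0.23*k^4 - 4.96*k^3 - 0.59*k^2 + 0.48*k + 4.19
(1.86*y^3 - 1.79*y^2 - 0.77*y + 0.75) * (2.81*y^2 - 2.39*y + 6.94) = 5.2266*y^5 - 9.4753*y^4 + 15.0228*y^3 - 8.4748*y^2 - 7.1363*y + 5.205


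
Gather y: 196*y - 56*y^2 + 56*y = -56*y^2 + 252*y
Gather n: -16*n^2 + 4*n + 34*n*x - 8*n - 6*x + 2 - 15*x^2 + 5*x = -16*n^2 + n*(34*x - 4) - 15*x^2 - x + 2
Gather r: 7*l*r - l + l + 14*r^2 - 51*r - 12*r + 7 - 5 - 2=14*r^2 + r*(7*l - 63)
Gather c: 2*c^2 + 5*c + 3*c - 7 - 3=2*c^2 + 8*c - 10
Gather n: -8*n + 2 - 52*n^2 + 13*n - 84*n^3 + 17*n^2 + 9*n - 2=-84*n^3 - 35*n^2 + 14*n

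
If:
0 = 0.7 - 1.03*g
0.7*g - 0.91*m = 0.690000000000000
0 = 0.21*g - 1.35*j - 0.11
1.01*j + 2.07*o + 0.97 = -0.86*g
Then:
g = 0.68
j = 0.02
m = -0.24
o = -0.76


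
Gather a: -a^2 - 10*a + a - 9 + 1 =-a^2 - 9*a - 8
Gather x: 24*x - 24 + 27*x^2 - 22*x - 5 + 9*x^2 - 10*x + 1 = 36*x^2 - 8*x - 28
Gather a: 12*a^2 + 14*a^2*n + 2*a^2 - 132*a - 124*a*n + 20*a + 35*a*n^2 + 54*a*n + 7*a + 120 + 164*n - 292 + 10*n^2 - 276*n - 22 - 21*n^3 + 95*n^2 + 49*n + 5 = a^2*(14*n + 14) + a*(35*n^2 - 70*n - 105) - 21*n^3 + 105*n^2 - 63*n - 189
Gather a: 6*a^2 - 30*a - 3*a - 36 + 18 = 6*a^2 - 33*a - 18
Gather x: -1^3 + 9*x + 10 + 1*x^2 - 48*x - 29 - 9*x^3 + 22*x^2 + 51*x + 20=-9*x^3 + 23*x^2 + 12*x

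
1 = 1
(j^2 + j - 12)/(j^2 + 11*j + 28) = (j - 3)/(j + 7)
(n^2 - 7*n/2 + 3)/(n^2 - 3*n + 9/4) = 2*(n - 2)/(2*n - 3)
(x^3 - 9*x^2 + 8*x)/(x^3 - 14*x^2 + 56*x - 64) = x*(x - 1)/(x^2 - 6*x + 8)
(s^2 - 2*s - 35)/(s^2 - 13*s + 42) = (s + 5)/(s - 6)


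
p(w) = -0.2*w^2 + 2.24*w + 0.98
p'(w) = 2.24 - 0.4*w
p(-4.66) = -13.80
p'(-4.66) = 4.10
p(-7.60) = -27.60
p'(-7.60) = 5.28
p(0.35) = 1.74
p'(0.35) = 2.10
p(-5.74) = -18.47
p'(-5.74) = 4.54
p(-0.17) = 0.59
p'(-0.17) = 2.31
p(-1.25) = -2.13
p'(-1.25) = 2.74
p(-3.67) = -9.93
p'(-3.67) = 3.71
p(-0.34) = 0.20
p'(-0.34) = 2.38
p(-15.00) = -77.62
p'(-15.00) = 8.24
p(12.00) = -0.94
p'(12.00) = -2.56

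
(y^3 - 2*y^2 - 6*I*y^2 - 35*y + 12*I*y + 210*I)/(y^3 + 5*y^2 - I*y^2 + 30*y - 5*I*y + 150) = (y - 7)/(y + 5*I)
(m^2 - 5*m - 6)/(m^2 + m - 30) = (m^2 - 5*m - 6)/(m^2 + m - 30)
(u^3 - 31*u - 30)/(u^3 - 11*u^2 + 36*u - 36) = (u^2 + 6*u + 5)/(u^2 - 5*u + 6)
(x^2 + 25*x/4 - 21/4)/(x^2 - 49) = (x - 3/4)/(x - 7)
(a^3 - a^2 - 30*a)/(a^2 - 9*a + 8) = a*(a^2 - a - 30)/(a^2 - 9*a + 8)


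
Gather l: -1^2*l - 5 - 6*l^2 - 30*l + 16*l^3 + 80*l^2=16*l^3 + 74*l^2 - 31*l - 5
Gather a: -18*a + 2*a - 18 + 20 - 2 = -16*a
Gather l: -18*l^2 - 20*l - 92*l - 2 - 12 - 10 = -18*l^2 - 112*l - 24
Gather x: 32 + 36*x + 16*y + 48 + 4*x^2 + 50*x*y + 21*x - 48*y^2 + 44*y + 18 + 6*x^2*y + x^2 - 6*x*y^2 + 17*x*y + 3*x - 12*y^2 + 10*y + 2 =x^2*(6*y + 5) + x*(-6*y^2 + 67*y + 60) - 60*y^2 + 70*y + 100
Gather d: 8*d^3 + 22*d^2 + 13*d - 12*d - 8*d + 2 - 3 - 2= 8*d^3 + 22*d^2 - 7*d - 3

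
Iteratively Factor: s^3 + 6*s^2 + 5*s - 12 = (s + 4)*(s^2 + 2*s - 3) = (s - 1)*(s + 4)*(s + 3)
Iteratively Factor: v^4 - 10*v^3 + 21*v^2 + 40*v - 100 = (v - 5)*(v^3 - 5*v^2 - 4*v + 20) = (v - 5)^2*(v^2 - 4) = (v - 5)^2*(v + 2)*(v - 2)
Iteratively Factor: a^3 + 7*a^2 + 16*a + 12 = (a + 2)*(a^2 + 5*a + 6) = (a + 2)*(a + 3)*(a + 2)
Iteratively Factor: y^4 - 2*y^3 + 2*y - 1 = (y - 1)*(y^3 - y^2 - y + 1) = (y - 1)^2*(y^2 - 1) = (y - 1)^3*(y + 1)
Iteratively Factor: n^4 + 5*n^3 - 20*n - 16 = (n + 2)*(n^3 + 3*n^2 - 6*n - 8) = (n - 2)*(n + 2)*(n^2 + 5*n + 4) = (n - 2)*(n + 2)*(n + 4)*(n + 1)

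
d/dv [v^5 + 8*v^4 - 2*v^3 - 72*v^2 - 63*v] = 5*v^4 + 32*v^3 - 6*v^2 - 144*v - 63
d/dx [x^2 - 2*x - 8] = 2*x - 2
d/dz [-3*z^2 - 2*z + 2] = -6*z - 2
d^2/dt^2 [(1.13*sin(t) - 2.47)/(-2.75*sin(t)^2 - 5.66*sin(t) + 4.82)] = (8.545625*sin(t)^5 - 92.30595*sin(t)^4 - 42.5590000000001*sin(t)^3 - 67.183326*sin(t)^2 + 99.6724480000001*sin(t) + 162.080052)/(2.75*sin(t)^2 + 5.66*sin(t) - 4.82)^3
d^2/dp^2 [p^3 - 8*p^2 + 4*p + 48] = 6*p - 16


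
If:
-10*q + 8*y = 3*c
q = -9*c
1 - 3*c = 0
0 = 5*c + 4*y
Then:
No Solution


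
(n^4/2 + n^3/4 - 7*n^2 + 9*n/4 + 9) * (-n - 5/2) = -n^5/2 - 3*n^4/2 + 51*n^3/8 + 61*n^2/4 - 117*n/8 - 45/2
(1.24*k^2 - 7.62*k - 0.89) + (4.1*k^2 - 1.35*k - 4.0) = 5.34*k^2 - 8.97*k - 4.89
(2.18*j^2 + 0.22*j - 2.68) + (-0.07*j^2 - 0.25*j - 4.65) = 2.11*j^2 - 0.03*j - 7.33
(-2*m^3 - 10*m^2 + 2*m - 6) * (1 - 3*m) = 6*m^4 + 28*m^3 - 16*m^2 + 20*m - 6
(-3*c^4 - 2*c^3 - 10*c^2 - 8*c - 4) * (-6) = 18*c^4 + 12*c^3 + 60*c^2 + 48*c + 24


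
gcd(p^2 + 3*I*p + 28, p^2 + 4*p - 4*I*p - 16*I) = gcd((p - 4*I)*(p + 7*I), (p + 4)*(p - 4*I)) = p - 4*I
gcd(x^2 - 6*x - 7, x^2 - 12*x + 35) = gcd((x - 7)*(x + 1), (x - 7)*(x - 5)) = x - 7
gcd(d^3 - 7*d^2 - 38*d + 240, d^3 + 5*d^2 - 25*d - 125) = d - 5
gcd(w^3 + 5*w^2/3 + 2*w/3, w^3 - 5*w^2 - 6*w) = w^2 + w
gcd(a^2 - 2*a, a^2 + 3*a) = a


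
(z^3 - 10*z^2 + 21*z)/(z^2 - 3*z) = z - 7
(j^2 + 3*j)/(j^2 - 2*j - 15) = j/(j - 5)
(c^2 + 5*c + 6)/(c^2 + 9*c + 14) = (c + 3)/(c + 7)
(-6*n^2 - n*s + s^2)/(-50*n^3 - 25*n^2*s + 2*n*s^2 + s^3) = (-3*n + s)/(-25*n^2 + s^2)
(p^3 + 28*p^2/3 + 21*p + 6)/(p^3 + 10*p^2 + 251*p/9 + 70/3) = 3*(3*p^2 + 10*p + 3)/(9*p^2 + 36*p + 35)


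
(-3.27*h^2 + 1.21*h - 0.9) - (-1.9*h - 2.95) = -3.27*h^2 + 3.11*h + 2.05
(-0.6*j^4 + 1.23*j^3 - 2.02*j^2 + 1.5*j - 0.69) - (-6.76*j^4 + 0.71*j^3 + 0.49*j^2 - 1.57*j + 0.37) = 6.16*j^4 + 0.52*j^3 - 2.51*j^2 + 3.07*j - 1.06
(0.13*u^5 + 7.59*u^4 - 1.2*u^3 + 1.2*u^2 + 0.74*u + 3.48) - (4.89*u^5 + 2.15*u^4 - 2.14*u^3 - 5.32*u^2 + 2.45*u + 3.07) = -4.76*u^5 + 5.44*u^4 + 0.94*u^3 + 6.52*u^2 - 1.71*u + 0.41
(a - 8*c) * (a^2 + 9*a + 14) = a^3 - 8*a^2*c + 9*a^2 - 72*a*c + 14*a - 112*c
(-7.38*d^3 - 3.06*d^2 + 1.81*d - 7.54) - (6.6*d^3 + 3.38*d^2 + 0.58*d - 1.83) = -13.98*d^3 - 6.44*d^2 + 1.23*d - 5.71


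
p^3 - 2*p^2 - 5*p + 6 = (p - 3)*(p - 1)*(p + 2)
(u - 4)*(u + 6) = u^2 + 2*u - 24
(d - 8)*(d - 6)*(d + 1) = d^3 - 13*d^2 + 34*d + 48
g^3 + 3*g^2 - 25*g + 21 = (g - 3)*(g - 1)*(g + 7)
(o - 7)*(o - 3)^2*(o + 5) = o^4 - 8*o^3 - 14*o^2 + 192*o - 315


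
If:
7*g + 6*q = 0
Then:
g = -6*q/7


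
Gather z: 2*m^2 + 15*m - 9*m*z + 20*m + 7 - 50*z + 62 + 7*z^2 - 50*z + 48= 2*m^2 + 35*m + 7*z^2 + z*(-9*m - 100) + 117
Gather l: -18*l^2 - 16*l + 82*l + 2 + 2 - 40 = -18*l^2 + 66*l - 36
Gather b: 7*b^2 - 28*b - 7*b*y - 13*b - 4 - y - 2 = 7*b^2 + b*(-7*y - 41) - y - 6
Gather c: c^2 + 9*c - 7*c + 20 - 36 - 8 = c^2 + 2*c - 24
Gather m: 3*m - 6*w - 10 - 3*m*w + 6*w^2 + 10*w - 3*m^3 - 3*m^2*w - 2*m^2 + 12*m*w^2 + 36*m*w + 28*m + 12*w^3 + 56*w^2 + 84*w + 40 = -3*m^3 + m^2*(-3*w - 2) + m*(12*w^2 + 33*w + 31) + 12*w^3 + 62*w^2 + 88*w + 30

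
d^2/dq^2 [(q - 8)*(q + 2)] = 2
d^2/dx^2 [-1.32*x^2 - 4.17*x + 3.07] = -2.64000000000000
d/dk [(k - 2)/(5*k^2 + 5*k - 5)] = (k^2 + k - (k - 2)*(2*k + 1) - 1)/(5*(k^2 + k - 1)^2)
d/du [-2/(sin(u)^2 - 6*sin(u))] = 4*(sin(u) - 3)*cos(u)/((sin(u) - 6)^2*sin(u)^2)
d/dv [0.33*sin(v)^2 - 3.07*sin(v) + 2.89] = (0.66*sin(v) - 3.07)*cos(v)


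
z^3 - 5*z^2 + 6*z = z*(z - 3)*(z - 2)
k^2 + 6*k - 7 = (k - 1)*(k + 7)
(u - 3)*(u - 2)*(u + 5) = u^3 - 19*u + 30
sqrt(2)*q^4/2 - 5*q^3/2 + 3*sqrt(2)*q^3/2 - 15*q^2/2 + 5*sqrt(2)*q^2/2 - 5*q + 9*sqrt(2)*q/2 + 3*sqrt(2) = (q/2 + 1)*(q - 3*sqrt(2)/2)*(q - sqrt(2))*(sqrt(2)*q + sqrt(2))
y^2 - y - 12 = (y - 4)*(y + 3)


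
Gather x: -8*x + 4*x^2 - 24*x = 4*x^2 - 32*x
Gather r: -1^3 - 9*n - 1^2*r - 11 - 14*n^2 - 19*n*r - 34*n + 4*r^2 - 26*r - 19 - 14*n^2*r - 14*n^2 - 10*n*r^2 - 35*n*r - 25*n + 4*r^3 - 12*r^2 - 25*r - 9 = -28*n^2 - 68*n + 4*r^3 + r^2*(-10*n - 8) + r*(-14*n^2 - 54*n - 52) - 40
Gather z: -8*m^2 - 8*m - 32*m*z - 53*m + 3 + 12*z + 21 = -8*m^2 - 61*m + z*(12 - 32*m) + 24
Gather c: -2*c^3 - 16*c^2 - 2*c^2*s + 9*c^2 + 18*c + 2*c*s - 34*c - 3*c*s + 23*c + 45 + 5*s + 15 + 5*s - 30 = -2*c^3 + c^2*(-2*s - 7) + c*(7 - s) + 10*s + 30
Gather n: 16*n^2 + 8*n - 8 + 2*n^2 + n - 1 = 18*n^2 + 9*n - 9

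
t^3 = t^3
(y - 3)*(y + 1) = y^2 - 2*y - 3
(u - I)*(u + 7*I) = u^2 + 6*I*u + 7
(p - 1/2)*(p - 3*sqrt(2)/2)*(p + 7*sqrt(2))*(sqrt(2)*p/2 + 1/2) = sqrt(2)*p^4/2 - sqrt(2)*p^3/4 + 6*p^3 - 31*sqrt(2)*p^2/4 - 3*p^2 - 21*p/2 + 31*sqrt(2)*p/8 + 21/4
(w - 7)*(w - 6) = w^2 - 13*w + 42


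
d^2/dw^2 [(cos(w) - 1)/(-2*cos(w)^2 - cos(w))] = (-18*sin(w)^4/cos(w)^3 - 4*sin(w)^2 - 10 - 13/cos(w) + 12/cos(w)^2 + 20/cos(w)^3)/(2*cos(w) + 1)^3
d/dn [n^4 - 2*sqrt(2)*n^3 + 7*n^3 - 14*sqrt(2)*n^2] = n*(4*n^2 - 6*sqrt(2)*n + 21*n - 28*sqrt(2))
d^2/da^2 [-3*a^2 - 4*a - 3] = -6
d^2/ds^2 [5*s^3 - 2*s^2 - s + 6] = 30*s - 4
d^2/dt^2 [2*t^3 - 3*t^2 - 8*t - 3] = 12*t - 6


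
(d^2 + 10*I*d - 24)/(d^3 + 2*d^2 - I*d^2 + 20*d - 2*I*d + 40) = (d + 6*I)/(d^2 + d*(2 - 5*I) - 10*I)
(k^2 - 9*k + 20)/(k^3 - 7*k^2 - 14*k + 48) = (k^2 - 9*k + 20)/(k^3 - 7*k^2 - 14*k + 48)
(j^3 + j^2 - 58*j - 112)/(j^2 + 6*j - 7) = (j^2 - 6*j - 16)/(j - 1)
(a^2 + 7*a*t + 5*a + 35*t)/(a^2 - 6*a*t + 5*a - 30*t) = (-a - 7*t)/(-a + 6*t)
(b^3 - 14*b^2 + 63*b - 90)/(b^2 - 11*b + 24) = (b^2 - 11*b + 30)/(b - 8)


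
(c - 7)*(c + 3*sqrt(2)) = c^2 - 7*c + 3*sqrt(2)*c - 21*sqrt(2)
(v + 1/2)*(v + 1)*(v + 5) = v^3 + 13*v^2/2 + 8*v + 5/2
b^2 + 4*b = b*(b + 4)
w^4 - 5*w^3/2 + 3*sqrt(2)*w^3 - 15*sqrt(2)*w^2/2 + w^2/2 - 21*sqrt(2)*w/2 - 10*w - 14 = (w - 7/2)*(w + 1)*(w + sqrt(2))*(w + 2*sqrt(2))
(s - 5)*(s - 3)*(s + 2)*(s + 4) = s^4 - 2*s^3 - 25*s^2 + 26*s + 120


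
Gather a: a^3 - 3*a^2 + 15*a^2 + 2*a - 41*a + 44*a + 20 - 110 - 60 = a^3 + 12*a^2 + 5*a - 150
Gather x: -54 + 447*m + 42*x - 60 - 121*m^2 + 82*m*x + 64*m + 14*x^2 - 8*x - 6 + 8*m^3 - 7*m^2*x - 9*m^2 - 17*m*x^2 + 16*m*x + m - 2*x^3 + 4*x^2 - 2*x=8*m^3 - 130*m^2 + 512*m - 2*x^3 + x^2*(18 - 17*m) + x*(-7*m^2 + 98*m + 32) - 120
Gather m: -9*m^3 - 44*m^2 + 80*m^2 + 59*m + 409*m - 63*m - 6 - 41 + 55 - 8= -9*m^3 + 36*m^2 + 405*m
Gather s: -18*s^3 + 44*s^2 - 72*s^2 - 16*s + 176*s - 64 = -18*s^3 - 28*s^2 + 160*s - 64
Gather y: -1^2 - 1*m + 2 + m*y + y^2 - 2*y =-m + y^2 + y*(m - 2) + 1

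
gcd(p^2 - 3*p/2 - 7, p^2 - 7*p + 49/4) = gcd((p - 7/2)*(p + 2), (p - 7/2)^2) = p - 7/2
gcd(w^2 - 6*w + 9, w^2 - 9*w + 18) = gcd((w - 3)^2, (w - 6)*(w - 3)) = w - 3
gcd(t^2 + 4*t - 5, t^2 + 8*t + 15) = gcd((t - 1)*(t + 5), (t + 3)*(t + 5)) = t + 5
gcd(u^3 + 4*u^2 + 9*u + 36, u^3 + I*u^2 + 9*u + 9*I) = u^2 + 9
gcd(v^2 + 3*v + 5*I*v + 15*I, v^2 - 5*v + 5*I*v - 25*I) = v + 5*I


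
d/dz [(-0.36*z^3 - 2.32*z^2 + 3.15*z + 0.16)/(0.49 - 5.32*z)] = (3.8304*z^3 + 11.8132*z^2 - 2.2736*z + 2.3947)/(28.3024*z^2 - 5.2136*z + 0.2401)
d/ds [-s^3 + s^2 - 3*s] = -3*s^2 + 2*s - 3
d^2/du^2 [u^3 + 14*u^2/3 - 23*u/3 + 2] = 6*u + 28/3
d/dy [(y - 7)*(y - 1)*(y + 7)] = 3*y^2 - 2*y - 49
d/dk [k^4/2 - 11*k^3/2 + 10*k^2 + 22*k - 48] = 2*k^3 - 33*k^2/2 + 20*k + 22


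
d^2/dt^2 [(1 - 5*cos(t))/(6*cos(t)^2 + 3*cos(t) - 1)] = (90*(1 - cos(2*t))^2 + 45*cos(t) + 126*cos(2*t) - 117*cos(3*t) - 374)*cos(t)/(2*(-6*sin(t)^2 + 3*cos(t) + 5)^3)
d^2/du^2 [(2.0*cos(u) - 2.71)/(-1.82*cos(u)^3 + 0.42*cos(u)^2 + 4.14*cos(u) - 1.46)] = ((161.578872 - 119.2464*cos(u))*(1.0*sin(u)^2 + 0.153846153846154*cos(u) - 0.241758241758242)^2*sin(u)^2 + ((2.0*cos(u) - 2.71)*(2.775*cos(u) + 0.84*cos(2*u) - 4.095*cos(3*u)) + (21.84*cos(u)^2 - 3.36*cos(u) - 16.56)*sin(u)^2)*(1.82*cos(u)^3 - 0.42*cos(u)^2 - 4.14*cos(u) + 1.46) + 2.0*(1.82*cos(u)^3 - 0.42*cos(u)^2 - 4.14*cos(u) + 1.46)^2*cos(u))/(1.82*cos(u)^3 - 0.42*cos(u)^2 - 4.14*cos(u) + 1.46)^3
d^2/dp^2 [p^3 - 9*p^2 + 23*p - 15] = 6*p - 18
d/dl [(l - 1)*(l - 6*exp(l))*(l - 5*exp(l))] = -11*l^2*exp(l) + 3*l^2 + 60*l*exp(2*l) - 11*l*exp(l) - 2*l - 30*exp(2*l) + 11*exp(l)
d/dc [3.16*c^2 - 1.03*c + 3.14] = 6.32*c - 1.03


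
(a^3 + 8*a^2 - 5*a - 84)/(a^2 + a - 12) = a + 7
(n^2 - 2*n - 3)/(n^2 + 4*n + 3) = (n - 3)/(n + 3)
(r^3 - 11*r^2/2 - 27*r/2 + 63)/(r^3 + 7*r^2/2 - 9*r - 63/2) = (r - 6)/(r + 3)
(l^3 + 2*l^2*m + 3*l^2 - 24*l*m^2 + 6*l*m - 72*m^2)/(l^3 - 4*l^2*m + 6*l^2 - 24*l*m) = (l^2 + 6*l*m + 3*l + 18*m)/(l*(l + 6))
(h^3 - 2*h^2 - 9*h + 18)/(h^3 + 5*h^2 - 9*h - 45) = (h - 2)/(h + 5)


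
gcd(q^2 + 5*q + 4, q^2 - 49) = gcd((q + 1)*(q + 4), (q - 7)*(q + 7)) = 1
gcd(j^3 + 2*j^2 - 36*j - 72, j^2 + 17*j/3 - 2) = j + 6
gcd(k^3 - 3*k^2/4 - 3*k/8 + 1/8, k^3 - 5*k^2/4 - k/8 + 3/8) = k^2 - k/2 - 1/2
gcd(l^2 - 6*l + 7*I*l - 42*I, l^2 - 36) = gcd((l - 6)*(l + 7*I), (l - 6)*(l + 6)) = l - 6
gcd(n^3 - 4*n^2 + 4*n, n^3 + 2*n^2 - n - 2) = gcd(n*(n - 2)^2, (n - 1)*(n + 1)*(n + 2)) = 1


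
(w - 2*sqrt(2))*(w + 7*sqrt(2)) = w^2 + 5*sqrt(2)*w - 28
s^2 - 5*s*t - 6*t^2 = (s - 6*t)*(s + t)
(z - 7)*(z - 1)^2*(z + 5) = z^4 - 4*z^3 - 30*z^2 + 68*z - 35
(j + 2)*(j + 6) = j^2 + 8*j + 12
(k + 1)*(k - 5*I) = k^2 + k - 5*I*k - 5*I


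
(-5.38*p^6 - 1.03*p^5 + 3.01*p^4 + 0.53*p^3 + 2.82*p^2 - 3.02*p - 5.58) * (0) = 0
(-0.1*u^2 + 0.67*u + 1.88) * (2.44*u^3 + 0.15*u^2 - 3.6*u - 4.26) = -0.244*u^5 + 1.6198*u^4 + 5.0477*u^3 - 1.704*u^2 - 9.6222*u - 8.0088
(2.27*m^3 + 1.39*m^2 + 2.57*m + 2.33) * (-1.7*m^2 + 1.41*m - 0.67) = -3.859*m^5 + 0.8377*m^4 - 3.93*m^3 - 1.2686*m^2 + 1.5634*m - 1.5611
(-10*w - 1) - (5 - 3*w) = -7*w - 6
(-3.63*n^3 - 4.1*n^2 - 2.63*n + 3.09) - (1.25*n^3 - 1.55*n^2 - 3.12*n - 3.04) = -4.88*n^3 - 2.55*n^2 + 0.49*n + 6.13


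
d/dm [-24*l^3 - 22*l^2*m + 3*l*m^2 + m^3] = -22*l^2 + 6*l*m + 3*m^2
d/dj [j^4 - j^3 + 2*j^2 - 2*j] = 4*j^3 - 3*j^2 + 4*j - 2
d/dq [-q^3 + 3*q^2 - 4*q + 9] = -3*q^2 + 6*q - 4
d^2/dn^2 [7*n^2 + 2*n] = 14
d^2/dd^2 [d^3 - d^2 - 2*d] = 6*d - 2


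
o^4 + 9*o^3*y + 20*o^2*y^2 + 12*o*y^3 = o*(o + y)*(o + 2*y)*(o + 6*y)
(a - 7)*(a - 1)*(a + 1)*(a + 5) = a^4 - 2*a^3 - 36*a^2 + 2*a + 35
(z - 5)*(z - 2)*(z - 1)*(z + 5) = z^4 - 3*z^3 - 23*z^2 + 75*z - 50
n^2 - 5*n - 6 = (n - 6)*(n + 1)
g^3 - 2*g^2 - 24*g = g*(g - 6)*(g + 4)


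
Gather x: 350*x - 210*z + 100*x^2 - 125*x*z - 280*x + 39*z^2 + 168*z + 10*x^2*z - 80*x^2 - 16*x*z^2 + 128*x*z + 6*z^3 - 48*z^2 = x^2*(10*z + 20) + x*(-16*z^2 + 3*z + 70) + 6*z^3 - 9*z^2 - 42*z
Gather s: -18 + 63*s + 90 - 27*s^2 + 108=-27*s^2 + 63*s + 180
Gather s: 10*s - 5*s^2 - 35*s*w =-5*s^2 + s*(10 - 35*w)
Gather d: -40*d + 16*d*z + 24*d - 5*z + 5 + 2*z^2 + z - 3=d*(16*z - 16) + 2*z^2 - 4*z + 2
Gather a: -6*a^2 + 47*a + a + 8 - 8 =-6*a^2 + 48*a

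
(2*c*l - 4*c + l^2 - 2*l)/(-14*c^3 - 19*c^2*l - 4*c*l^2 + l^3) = (2 - l)/(7*c^2 + 6*c*l - l^2)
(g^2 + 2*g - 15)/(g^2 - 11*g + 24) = (g + 5)/(g - 8)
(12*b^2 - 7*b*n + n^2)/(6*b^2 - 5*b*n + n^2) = (4*b - n)/(2*b - n)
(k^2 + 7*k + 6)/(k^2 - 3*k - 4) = (k + 6)/(k - 4)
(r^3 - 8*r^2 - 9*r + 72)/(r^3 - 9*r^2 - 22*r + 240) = (r^2 - 9)/(r^2 - r - 30)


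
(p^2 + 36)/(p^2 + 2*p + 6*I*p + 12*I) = (p - 6*I)/(p + 2)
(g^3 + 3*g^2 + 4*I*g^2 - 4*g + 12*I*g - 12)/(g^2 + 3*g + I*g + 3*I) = (g^2 + 4*I*g - 4)/(g + I)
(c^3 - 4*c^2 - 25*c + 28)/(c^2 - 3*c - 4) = (-c^3 + 4*c^2 + 25*c - 28)/(-c^2 + 3*c + 4)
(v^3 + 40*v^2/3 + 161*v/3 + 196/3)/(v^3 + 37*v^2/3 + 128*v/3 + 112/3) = (3*v + 7)/(3*v + 4)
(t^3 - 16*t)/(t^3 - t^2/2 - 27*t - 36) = 2*t*(t - 4)/(2*t^2 - 9*t - 18)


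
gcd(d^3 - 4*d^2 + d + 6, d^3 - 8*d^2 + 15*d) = d - 3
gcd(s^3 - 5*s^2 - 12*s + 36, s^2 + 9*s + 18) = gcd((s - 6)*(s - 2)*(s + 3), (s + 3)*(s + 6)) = s + 3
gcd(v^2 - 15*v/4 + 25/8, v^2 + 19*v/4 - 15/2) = v - 5/4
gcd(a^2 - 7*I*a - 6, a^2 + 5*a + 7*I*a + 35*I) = 1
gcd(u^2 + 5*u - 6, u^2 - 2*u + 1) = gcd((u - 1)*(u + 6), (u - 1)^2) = u - 1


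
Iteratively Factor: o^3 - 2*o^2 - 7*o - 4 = (o - 4)*(o^2 + 2*o + 1) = (o - 4)*(o + 1)*(o + 1)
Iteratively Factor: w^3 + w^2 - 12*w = (w)*(w^2 + w - 12) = w*(w - 3)*(w + 4)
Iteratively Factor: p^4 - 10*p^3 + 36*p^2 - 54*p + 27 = (p - 1)*(p^3 - 9*p^2 + 27*p - 27) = (p - 3)*(p - 1)*(p^2 - 6*p + 9) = (p - 3)^2*(p - 1)*(p - 3)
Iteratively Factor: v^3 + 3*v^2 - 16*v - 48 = (v + 3)*(v^2 - 16) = (v + 3)*(v + 4)*(v - 4)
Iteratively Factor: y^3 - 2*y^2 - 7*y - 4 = (y + 1)*(y^2 - 3*y - 4) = (y + 1)^2*(y - 4)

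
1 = 1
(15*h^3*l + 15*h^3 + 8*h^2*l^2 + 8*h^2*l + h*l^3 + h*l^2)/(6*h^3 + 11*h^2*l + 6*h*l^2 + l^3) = h*(5*h*l + 5*h + l^2 + l)/(2*h^2 + 3*h*l + l^2)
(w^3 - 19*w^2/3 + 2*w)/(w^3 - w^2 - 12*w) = (-w^2 + 19*w/3 - 2)/(-w^2 + w + 12)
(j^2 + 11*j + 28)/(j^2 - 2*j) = (j^2 + 11*j + 28)/(j*(j - 2))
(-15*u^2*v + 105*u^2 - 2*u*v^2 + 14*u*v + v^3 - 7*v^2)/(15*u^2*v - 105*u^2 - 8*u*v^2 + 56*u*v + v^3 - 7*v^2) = (-3*u - v)/(3*u - v)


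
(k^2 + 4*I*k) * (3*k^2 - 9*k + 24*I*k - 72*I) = 3*k^4 - 9*k^3 + 36*I*k^3 - 96*k^2 - 108*I*k^2 + 288*k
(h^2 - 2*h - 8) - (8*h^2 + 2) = -7*h^2 - 2*h - 10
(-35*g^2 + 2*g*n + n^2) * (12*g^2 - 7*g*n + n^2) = -420*g^4 + 269*g^3*n - 37*g^2*n^2 - 5*g*n^3 + n^4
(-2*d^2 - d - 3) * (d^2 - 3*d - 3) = -2*d^4 + 5*d^3 + 6*d^2 + 12*d + 9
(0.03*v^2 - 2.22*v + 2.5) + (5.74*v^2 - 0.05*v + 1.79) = 5.77*v^2 - 2.27*v + 4.29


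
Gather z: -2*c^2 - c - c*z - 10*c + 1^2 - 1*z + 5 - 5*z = -2*c^2 - 11*c + z*(-c - 6) + 6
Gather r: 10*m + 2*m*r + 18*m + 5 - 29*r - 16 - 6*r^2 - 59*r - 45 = 28*m - 6*r^2 + r*(2*m - 88) - 56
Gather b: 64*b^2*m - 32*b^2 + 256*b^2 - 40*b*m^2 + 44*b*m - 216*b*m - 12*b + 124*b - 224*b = b^2*(64*m + 224) + b*(-40*m^2 - 172*m - 112)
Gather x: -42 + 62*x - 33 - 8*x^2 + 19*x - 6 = -8*x^2 + 81*x - 81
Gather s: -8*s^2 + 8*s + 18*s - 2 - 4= -8*s^2 + 26*s - 6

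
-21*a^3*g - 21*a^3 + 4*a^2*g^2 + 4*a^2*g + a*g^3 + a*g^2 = (-3*a + g)*(7*a + g)*(a*g + a)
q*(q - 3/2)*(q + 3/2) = q^3 - 9*q/4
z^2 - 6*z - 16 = (z - 8)*(z + 2)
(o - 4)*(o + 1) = o^2 - 3*o - 4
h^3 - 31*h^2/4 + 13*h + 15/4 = (h - 5)*(h - 3)*(h + 1/4)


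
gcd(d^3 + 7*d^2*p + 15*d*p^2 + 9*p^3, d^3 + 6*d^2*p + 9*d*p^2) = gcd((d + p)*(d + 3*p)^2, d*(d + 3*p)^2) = d^2 + 6*d*p + 9*p^2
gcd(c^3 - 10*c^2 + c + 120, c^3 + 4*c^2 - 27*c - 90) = c^2 - 2*c - 15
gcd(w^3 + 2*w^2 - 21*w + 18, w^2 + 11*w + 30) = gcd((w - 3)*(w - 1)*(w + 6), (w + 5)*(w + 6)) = w + 6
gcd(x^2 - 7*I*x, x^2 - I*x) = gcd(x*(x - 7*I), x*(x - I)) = x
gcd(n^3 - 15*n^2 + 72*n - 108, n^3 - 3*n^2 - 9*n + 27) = n - 3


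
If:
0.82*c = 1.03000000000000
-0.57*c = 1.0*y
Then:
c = 1.26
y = -0.72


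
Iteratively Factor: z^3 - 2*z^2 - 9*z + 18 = (z - 3)*(z^2 + z - 6) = (z - 3)*(z + 3)*(z - 2)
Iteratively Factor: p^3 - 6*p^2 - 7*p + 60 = (p - 5)*(p^2 - p - 12) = (p - 5)*(p + 3)*(p - 4)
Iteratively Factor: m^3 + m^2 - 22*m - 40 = (m + 2)*(m^2 - m - 20) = (m + 2)*(m + 4)*(m - 5)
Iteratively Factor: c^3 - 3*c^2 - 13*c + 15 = (c - 1)*(c^2 - 2*c - 15) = (c - 5)*(c - 1)*(c + 3)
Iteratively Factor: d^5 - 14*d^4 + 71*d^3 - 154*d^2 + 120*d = (d - 2)*(d^4 - 12*d^3 + 47*d^2 - 60*d) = (d - 3)*(d - 2)*(d^3 - 9*d^2 + 20*d) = d*(d - 3)*(d - 2)*(d^2 - 9*d + 20) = d*(d - 4)*(d - 3)*(d - 2)*(d - 5)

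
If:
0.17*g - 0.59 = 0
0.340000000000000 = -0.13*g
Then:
No Solution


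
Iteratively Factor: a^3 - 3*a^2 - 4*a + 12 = (a - 2)*(a^2 - a - 6) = (a - 3)*(a - 2)*(a + 2)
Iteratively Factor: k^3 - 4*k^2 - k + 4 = (k - 1)*(k^2 - 3*k - 4) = (k - 1)*(k + 1)*(k - 4)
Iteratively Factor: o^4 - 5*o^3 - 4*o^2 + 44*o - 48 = (o - 4)*(o^3 - o^2 - 8*o + 12) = (o - 4)*(o - 2)*(o^2 + o - 6) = (o - 4)*(o - 2)^2*(o + 3)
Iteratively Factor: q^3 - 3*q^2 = (q)*(q^2 - 3*q) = q*(q - 3)*(q)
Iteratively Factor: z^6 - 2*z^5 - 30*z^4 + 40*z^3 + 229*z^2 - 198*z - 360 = (z - 3)*(z^5 + z^4 - 27*z^3 - 41*z^2 + 106*z + 120) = (z - 3)*(z - 2)*(z^4 + 3*z^3 - 21*z^2 - 83*z - 60) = (z - 3)*(z - 2)*(z + 3)*(z^3 - 21*z - 20) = (z - 3)*(z - 2)*(z + 1)*(z + 3)*(z^2 - z - 20) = (z - 3)*(z - 2)*(z + 1)*(z + 3)*(z + 4)*(z - 5)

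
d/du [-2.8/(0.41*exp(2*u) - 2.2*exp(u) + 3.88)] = (2.296*exp(u) - 6.16)*exp(u)/(0.41*exp(2*u) - 2.2*exp(u) + 3.88)^2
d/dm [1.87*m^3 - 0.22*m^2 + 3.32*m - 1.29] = 5.61*m^2 - 0.44*m + 3.32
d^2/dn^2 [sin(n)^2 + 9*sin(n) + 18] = -9*sin(n) + 2*cos(2*n)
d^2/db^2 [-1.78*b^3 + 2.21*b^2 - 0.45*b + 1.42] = 4.42 - 10.68*b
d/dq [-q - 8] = -1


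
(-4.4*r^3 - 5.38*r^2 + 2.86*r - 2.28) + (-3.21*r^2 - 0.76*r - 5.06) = -4.4*r^3 - 8.59*r^2 + 2.1*r - 7.34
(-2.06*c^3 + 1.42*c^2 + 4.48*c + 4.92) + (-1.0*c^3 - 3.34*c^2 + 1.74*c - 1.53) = -3.06*c^3 - 1.92*c^2 + 6.22*c + 3.39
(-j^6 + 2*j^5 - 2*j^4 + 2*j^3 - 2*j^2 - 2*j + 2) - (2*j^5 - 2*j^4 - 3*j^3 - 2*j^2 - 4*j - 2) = -j^6 + 5*j^3 + 2*j + 4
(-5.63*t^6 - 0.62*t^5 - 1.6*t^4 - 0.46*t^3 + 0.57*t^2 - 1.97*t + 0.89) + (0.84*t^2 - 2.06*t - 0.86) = -5.63*t^6 - 0.62*t^5 - 1.6*t^4 - 0.46*t^3 + 1.41*t^2 - 4.03*t + 0.03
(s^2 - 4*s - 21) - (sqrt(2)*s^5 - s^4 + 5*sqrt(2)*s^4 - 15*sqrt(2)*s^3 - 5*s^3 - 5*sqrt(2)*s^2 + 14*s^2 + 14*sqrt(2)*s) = -sqrt(2)*s^5 - 5*sqrt(2)*s^4 + s^4 + 5*s^3 + 15*sqrt(2)*s^3 - 13*s^2 + 5*sqrt(2)*s^2 - 14*sqrt(2)*s - 4*s - 21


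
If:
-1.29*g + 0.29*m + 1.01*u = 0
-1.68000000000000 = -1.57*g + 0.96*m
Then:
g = 1.23815604648193*u - 0.622142765930277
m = 2.02490103435066*u - 2.76746264844847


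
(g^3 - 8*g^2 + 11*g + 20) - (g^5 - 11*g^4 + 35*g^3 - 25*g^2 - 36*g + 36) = -g^5 + 11*g^4 - 34*g^3 + 17*g^2 + 47*g - 16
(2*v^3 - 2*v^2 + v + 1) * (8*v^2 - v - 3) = 16*v^5 - 18*v^4 + 4*v^3 + 13*v^2 - 4*v - 3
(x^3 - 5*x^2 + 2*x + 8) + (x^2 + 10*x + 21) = x^3 - 4*x^2 + 12*x + 29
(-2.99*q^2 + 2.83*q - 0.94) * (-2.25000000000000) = 6.7275*q^2 - 6.3675*q + 2.115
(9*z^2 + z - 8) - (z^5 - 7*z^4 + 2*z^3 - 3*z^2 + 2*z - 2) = -z^5 + 7*z^4 - 2*z^3 + 12*z^2 - z - 6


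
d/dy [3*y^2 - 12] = 6*y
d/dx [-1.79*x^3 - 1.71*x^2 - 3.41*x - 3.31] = -5.37*x^2 - 3.42*x - 3.41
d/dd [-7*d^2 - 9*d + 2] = -14*d - 9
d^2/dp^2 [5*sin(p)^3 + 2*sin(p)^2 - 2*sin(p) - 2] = -45*sin(p)^3 - 8*sin(p)^2 + 32*sin(p) + 4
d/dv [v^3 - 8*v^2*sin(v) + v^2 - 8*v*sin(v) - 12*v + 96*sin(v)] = -8*v^2*cos(v) + 3*v^2 - 16*v*sin(v) - 8*v*cos(v) + 2*v - 8*sin(v) + 96*cos(v) - 12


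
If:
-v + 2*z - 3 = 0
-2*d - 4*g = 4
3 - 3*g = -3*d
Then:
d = -4/3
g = -1/3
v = 2*z - 3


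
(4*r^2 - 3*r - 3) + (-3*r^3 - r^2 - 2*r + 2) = -3*r^3 + 3*r^2 - 5*r - 1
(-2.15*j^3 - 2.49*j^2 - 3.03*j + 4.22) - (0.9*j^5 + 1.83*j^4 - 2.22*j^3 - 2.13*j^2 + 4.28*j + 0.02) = -0.9*j^5 - 1.83*j^4 + 0.0700000000000003*j^3 - 0.36*j^2 - 7.31*j + 4.2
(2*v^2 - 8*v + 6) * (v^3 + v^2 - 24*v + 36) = 2*v^5 - 6*v^4 - 50*v^3 + 270*v^2 - 432*v + 216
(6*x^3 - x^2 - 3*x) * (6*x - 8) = 36*x^4 - 54*x^3 - 10*x^2 + 24*x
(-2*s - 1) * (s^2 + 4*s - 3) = -2*s^3 - 9*s^2 + 2*s + 3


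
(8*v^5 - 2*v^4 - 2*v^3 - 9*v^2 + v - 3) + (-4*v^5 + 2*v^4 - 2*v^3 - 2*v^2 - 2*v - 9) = 4*v^5 - 4*v^3 - 11*v^2 - v - 12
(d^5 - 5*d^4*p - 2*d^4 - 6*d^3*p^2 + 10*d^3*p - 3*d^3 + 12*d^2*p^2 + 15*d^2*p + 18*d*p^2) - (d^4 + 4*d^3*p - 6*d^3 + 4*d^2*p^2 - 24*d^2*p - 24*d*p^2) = d^5 - 5*d^4*p - 3*d^4 - 6*d^3*p^2 + 6*d^3*p + 3*d^3 + 8*d^2*p^2 + 39*d^2*p + 42*d*p^2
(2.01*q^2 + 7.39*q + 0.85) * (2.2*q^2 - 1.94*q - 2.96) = 4.422*q^4 + 12.3586*q^3 - 18.4162*q^2 - 23.5234*q - 2.516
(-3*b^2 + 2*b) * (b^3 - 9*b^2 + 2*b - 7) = -3*b^5 + 29*b^4 - 24*b^3 + 25*b^2 - 14*b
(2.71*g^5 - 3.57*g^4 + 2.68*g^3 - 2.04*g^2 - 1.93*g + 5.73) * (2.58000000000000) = 6.9918*g^5 - 9.2106*g^4 + 6.9144*g^3 - 5.2632*g^2 - 4.9794*g + 14.7834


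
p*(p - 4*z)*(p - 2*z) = p^3 - 6*p^2*z + 8*p*z^2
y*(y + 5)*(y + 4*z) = y^3 + 4*y^2*z + 5*y^2 + 20*y*z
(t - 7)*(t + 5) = t^2 - 2*t - 35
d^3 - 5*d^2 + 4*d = d*(d - 4)*(d - 1)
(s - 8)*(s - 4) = s^2 - 12*s + 32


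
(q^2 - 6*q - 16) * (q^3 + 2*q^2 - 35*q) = q^5 - 4*q^4 - 63*q^3 + 178*q^2 + 560*q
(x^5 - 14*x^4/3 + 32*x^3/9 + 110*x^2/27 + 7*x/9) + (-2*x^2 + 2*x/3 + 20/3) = x^5 - 14*x^4/3 + 32*x^3/9 + 56*x^2/27 + 13*x/9 + 20/3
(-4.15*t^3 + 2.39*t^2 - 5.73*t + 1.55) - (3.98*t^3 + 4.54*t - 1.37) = -8.13*t^3 + 2.39*t^2 - 10.27*t + 2.92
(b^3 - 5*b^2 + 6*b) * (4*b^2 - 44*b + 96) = 4*b^5 - 64*b^4 + 340*b^3 - 744*b^2 + 576*b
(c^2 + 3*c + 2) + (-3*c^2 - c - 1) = -2*c^2 + 2*c + 1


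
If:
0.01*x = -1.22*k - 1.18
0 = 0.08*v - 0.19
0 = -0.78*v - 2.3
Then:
No Solution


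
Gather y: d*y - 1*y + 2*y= y*(d + 1)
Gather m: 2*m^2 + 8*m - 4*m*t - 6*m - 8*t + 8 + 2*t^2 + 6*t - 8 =2*m^2 + m*(2 - 4*t) + 2*t^2 - 2*t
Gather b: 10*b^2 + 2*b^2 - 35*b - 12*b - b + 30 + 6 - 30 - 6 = 12*b^2 - 48*b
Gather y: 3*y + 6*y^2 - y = 6*y^2 + 2*y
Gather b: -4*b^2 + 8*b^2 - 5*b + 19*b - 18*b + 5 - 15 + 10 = 4*b^2 - 4*b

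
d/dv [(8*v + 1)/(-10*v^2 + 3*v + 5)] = (80*v^2 + 20*v + 37)/(100*v^4 - 60*v^3 - 91*v^2 + 30*v + 25)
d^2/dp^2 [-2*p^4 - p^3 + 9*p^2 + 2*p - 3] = -24*p^2 - 6*p + 18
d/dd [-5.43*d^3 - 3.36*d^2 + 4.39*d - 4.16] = -16.29*d^2 - 6.72*d + 4.39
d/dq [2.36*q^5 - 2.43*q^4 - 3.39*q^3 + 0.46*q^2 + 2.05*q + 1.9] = 11.8*q^4 - 9.72*q^3 - 10.17*q^2 + 0.92*q + 2.05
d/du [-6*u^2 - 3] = -12*u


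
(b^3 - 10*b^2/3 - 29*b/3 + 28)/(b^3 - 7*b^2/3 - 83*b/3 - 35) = (3*b^2 - 19*b + 28)/(3*b^2 - 16*b - 35)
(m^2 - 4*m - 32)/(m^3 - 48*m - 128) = 1/(m + 4)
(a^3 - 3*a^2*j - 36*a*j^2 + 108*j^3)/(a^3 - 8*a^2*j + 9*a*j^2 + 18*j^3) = (a + 6*j)/(a + j)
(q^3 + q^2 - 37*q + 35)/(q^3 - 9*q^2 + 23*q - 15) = (q + 7)/(q - 3)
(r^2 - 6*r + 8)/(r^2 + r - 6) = (r - 4)/(r + 3)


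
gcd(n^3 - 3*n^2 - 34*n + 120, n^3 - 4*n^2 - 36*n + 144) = n^2 + 2*n - 24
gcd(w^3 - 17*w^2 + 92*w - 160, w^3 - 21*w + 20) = w - 4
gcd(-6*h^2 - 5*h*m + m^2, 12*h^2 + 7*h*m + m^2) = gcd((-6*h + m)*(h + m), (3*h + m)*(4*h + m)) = 1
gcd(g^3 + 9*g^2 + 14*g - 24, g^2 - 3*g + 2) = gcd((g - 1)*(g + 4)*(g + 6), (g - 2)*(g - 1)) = g - 1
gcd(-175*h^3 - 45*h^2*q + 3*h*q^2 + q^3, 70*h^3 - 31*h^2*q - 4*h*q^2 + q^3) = -35*h^2 - 2*h*q + q^2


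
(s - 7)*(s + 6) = s^2 - s - 42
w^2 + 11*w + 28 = (w + 4)*(w + 7)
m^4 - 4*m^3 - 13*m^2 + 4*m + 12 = (m - 6)*(m - 1)*(m + 1)*(m + 2)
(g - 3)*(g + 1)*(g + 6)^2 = g^4 + 10*g^3 + 9*g^2 - 108*g - 108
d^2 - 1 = (d - 1)*(d + 1)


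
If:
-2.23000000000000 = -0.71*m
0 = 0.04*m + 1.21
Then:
No Solution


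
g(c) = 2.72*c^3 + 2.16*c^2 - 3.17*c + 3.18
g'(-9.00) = 618.91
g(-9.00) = -1776.21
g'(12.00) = 1223.71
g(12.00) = 4976.34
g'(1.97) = 37.01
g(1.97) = 26.11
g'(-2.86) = 51.22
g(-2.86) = -33.72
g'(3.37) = 104.06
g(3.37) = 121.13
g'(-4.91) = 172.34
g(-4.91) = -251.15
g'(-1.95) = 19.43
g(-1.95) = -2.59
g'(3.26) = 97.63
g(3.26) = 110.04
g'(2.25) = 47.86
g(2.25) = 37.96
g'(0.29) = -1.23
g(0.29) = 2.51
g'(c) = 8.16*c^2 + 4.32*c - 3.17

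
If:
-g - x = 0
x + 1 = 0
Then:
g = 1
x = -1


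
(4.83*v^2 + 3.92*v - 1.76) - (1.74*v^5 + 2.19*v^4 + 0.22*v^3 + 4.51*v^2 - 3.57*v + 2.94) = -1.74*v^5 - 2.19*v^4 - 0.22*v^3 + 0.32*v^2 + 7.49*v - 4.7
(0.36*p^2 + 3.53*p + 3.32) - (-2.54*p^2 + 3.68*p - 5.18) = 2.9*p^2 - 0.15*p + 8.5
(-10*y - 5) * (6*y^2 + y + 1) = -60*y^3 - 40*y^2 - 15*y - 5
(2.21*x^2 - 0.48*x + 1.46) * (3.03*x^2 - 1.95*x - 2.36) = 6.6963*x^4 - 5.7639*x^3 + 0.144200000000001*x^2 - 1.7142*x - 3.4456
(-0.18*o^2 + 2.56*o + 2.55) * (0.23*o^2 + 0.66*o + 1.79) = -0.0414*o^4 + 0.47*o^3 + 1.9539*o^2 + 6.2654*o + 4.5645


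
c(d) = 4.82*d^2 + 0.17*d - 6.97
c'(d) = 9.64*d + 0.17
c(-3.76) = 60.53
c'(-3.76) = -36.08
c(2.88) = 33.50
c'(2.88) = 27.93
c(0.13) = -6.87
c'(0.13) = 1.42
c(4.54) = 93.15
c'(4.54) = 43.94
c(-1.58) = 4.79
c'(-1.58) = -15.06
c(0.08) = -6.93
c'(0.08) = 0.94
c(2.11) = 14.85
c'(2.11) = 20.51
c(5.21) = 124.75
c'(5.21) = 50.39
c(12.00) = 689.15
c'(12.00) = 115.85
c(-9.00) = 381.92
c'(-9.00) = -86.59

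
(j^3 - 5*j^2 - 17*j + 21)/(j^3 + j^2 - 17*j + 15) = (j^2 - 4*j - 21)/(j^2 + 2*j - 15)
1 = 1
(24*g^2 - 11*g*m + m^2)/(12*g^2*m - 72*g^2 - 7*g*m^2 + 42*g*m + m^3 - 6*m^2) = (8*g - m)/(4*g*m - 24*g - m^2 + 6*m)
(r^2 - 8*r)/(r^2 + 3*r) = (r - 8)/(r + 3)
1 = 1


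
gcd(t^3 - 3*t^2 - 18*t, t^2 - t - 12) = t + 3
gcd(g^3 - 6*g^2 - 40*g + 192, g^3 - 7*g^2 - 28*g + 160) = g^2 - 12*g + 32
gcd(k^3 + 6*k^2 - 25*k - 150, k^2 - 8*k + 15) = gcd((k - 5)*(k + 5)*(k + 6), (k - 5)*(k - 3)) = k - 5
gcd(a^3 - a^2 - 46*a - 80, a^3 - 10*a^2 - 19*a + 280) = a^2 - 3*a - 40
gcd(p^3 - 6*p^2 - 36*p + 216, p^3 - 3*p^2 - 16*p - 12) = p - 6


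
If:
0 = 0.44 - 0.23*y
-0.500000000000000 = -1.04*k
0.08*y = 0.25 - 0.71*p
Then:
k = 0.48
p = 0.14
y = 1.91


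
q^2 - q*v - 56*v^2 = (q - 8*v)*(q + 7*v)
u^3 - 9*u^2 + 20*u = u*(u - 5)*(u - 4)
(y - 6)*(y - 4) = y^2 - 10*y + 24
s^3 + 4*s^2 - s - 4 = (s - 1)*(s + 1)*(s + 4)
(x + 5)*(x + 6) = x^2 + 11*x + 30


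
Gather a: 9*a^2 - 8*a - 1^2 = 9*a^2 - 8*a - 1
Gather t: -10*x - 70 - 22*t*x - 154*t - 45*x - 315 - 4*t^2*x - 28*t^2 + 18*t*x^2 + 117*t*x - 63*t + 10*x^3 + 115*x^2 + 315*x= t^2*(-4*x - 28) + t*(18*x^2 + 95*x - 217) + 10*x^3 + 115*x^2 + 260*x - 385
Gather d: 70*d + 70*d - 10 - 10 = 140*d - 20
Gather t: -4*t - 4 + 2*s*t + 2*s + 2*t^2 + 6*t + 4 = 2*s + 2*t^2 + t*(2*s + 2)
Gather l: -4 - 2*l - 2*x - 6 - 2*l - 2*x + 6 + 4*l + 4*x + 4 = 0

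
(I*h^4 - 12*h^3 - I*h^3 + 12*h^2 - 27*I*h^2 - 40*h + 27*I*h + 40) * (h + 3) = I*h^5 - 12*h^4 + 2*I*h^4 - 24*h^3 - 30*I*h^3 - 4*h^2 - 54*I*h^2 - 80*h + 81*I*h + 120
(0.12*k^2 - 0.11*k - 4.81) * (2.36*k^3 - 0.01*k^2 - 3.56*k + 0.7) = 0.2832*k^5 - 0.2608*k^4 - 11.7777*k^3 + 0.5237*k^2 + 17.0466*k - 3.367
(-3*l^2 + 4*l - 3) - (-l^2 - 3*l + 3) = -2*l^2 + 7*l - 6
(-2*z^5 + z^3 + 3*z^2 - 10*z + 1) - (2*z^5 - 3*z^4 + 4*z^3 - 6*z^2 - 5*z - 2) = -4*z^5 + 3*z^4 - 3*z^3 + 9*z^2 - 5*z + 3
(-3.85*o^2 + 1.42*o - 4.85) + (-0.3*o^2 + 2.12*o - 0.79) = -4.15*o^2 + 3.54*o - 5.64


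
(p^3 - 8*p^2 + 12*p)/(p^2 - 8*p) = (p^2 - 8*p + 12)/(p - 8)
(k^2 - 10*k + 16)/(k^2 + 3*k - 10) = (k - 8)/(k + 5)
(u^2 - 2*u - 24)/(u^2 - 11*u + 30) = (u + 4)/(u - 5)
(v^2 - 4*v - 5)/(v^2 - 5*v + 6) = (v^2 - 4*v - 5)/(v^2 - 5*v + 6)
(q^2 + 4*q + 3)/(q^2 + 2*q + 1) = (q + 3)/(q + 1)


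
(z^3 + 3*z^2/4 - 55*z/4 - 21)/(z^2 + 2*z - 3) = (z^2 - 9*z/4 - 7)/(z - 1)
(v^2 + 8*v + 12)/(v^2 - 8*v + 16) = (v^2 + 8*v + 12)/(v^2 - 8*v + 16)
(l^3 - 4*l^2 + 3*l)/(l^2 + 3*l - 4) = l*(l - 3)/(l + 4)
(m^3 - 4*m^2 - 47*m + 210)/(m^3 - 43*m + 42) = (m - 5)/(m - 1)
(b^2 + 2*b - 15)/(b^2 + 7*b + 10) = (b - 3)/(b + 2)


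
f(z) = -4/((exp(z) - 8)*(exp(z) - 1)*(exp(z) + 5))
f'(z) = 4*exp(z)/((exp(z) - 8)*(exp(z) - 1)*(exp(z) + 5)^2) + 4*exp(z)/((exp(z) - 8)*(exp(z) - 1)^2*(exp(z) + 5)) + 4*exp(z)/((exp(z) - 8)^2*(exp(z) - 1)*(exp(z) + 5)) = ((exp(z) - 8)*(exp(z) - 1) + (exp(z) - 8)*(exp(z) + 5) + (exp(z) - 1)*(exp(z) + 5))/((exp(z) - 8)^2*(exp(z) + 5)^2*sinh(z/2)^2)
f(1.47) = 0.03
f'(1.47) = -0.02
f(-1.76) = -0.12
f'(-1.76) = -0.02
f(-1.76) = -0.12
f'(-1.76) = -0.02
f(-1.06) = -0.15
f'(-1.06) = -0.08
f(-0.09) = -1.11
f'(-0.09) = -11.75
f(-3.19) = -0.10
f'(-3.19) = -0.00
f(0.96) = 0.06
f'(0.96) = -0.09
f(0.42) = 0.18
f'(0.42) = -0.53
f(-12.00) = -0.10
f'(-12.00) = 0.00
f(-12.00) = -0.10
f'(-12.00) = 0.00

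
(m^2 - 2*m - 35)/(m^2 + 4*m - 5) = (m - 7)/(m - 1)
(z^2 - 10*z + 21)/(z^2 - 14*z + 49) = (z - 3)/(z - 7)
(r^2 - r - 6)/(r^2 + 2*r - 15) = (r + 2)/(r + 5)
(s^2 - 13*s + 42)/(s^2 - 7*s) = (s - 6)/s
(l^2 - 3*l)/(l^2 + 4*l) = (l - 3)/(l + 4)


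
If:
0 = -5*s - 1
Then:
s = -1/5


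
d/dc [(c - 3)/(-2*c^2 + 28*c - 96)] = (-c^2/2 + 7*c + (c - 7)*(c - 3) - 24)/(c^2 - 14*c + 48)^2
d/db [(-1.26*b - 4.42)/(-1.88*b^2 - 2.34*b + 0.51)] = (2.3688*b^2 + 2.9484*b - (1.26*b + 4.42)*(3.76*b + 2.34) - 0.6426)/(1.88*b^2 + 2.34*b - 0.51)^2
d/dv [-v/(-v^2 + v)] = -1/(v - 1)^2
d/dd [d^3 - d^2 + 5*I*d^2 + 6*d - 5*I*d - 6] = 3*d^2 + d*(-2 + 10*I) + 6 - 5*I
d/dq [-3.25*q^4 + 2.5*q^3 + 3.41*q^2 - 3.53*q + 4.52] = -13.0*q^3 + 7.5*q^2 + 6.82*q - 3.53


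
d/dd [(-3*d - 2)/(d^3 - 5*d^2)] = (6*d^2 - 9*d - 20)/(d^3*(d^2 - 10*d + 25))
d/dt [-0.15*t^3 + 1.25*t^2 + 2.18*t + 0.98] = -0.45*t^2 + 2.5*t + 2.18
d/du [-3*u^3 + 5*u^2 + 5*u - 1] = -9*u^2 + 10*u + 5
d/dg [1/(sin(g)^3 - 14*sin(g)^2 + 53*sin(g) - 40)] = (-3*sin(g)^2 + 28*sin(g) - 53)*cos(g)/(sin(g)^3 - 14*sin(g)^2 + 53*sin(g) - 40)^2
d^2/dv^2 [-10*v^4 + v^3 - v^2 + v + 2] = -120*v^2 + 6*v - 2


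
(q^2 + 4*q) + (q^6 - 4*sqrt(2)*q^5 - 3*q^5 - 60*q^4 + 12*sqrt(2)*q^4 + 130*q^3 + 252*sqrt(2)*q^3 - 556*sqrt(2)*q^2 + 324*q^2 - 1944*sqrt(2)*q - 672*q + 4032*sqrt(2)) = q^6 - 4*sqrt(2)*q^5 - 3*q^5 - 60*q^4 + 12*sqrt(2)*q^4 + 130*q^3 + 252*sqrt(2)*q^3 - 556*sqrt(2)*q^2 + 325*q^2 - 1944*sqrt(2)*q - 668*q + 4032*sqrt(2)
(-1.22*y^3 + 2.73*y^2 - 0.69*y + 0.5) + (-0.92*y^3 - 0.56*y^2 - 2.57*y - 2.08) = -2.14*y^3 + 2.17*y^2 - 3.26*y - 1.58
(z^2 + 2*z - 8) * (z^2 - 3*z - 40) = z^4 - z^3 - 54*z^2 - 56*z + 320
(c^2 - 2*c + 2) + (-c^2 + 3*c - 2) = c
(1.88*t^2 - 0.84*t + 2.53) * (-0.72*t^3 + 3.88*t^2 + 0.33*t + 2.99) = -1.3536*t^5 + 7.8992*t^4 - 4.4604*t^3 + 15.1604*t^2 - 1.6767*t + 7.5647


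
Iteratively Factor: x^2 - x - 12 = (x + 3)*(x - 4)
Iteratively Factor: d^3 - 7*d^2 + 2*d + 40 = (d - 5)*(d^2 - 2*d - 8) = (d - 5)*(d - 4)*(d + 2)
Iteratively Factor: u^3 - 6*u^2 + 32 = (u + 2)*(u^2 - 8*u + 16) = (u - 4)*(u + 2)*(u - 4)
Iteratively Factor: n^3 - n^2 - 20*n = (n)*(n^2 - n - 20) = n*(n + 4)*(n - 5)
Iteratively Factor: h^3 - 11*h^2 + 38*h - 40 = (h - 4)*(h^2 - 7*h + 10) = (h - 4)*(h - 2)*(h - 5)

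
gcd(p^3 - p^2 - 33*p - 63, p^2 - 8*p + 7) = p - 7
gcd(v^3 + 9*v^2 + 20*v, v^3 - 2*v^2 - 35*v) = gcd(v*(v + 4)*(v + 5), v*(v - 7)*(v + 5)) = v^2 + 5*v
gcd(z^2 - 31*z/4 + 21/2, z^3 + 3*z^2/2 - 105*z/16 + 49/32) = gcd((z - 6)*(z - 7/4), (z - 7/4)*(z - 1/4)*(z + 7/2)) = z - 7/4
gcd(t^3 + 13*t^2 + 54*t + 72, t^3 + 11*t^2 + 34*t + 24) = t^2 + 10*t + 24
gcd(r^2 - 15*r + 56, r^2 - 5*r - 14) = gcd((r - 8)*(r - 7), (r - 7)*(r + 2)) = r - 7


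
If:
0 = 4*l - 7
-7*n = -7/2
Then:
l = 7/4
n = 1/2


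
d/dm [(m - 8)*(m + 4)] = 2*m - 4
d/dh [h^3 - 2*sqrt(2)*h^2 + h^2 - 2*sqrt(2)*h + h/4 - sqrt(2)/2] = 3*h^2 - 4*sqrt(2)*h + 2*h - 2*sqrt(2) + 1/4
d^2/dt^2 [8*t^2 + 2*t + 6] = 16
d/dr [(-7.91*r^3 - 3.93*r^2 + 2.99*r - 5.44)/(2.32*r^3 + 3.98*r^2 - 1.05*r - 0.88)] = (-22.3642*r^4 + 2.73740000000001*r^3 + 50.9711*r^2 + 50.2192*r - 8.3432)/(5.3824*r^6 + 18.4672*r^5 + 10.9684*r^4 - 12.4412*r^3 - 5.9023*r^2 + 1.848*r + 0.7744)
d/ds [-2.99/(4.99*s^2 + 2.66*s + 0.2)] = (29.8402*s + 7.9534)/(4.99*s^2 + 2.66*s + 0.2)^2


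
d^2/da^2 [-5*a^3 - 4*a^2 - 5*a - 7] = -30*a - 8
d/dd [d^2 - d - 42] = 2*d - 1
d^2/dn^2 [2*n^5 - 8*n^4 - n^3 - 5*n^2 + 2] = 40*n^3 - 96*n^2 - 6*n - 10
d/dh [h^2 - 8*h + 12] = 2*h - 8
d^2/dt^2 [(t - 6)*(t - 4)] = 2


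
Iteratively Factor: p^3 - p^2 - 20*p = (p + 4)*(p^2 - 5*p) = (p - 5)*(p + 4)*(p)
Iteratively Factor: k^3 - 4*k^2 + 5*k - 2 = (k - 1)*(k^2 - 3*k + 2) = (k - 1)^2*(k - 2)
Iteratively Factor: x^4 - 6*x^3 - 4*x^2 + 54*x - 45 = (x + 3)*(x^3 - 9*x^2 + 23*x - 15) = (x - 5)*(x + 3)*(x^2 - 4*x + 3) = (x - 5)*(x - 1)*(x + 3)*(x - 3)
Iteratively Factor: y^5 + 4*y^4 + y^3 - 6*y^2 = (y - 1)*(y^4 + 5*y^3 + 6*y^2) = y*(y - 1)*(y^3 + 5*y^2 + 6*y) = y^2*(y - 1)*(y^2 + 5*y + 6) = y^2*(y - 1)*(y + 2)*(y + 3)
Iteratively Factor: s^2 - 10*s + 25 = (s - 5)*(s - 5)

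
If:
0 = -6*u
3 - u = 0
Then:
No Solution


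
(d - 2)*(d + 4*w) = d^2 + 4*d*w - 2*d - 8*w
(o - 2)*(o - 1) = o^2 - 3*o + 2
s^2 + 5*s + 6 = (s + 2)*(s + 3)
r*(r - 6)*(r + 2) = r^3 - 4*r^2 - 12*r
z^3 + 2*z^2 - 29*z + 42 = (z - 3)*(z - 2)*(z + 7)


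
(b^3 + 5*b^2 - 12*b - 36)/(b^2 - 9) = (b^2 + 8*b + 12)/(b + 3)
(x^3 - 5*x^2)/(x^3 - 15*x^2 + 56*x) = x*(x - 5)/(x^2 - 15*x + 56)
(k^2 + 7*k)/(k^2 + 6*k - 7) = k/(k - 1)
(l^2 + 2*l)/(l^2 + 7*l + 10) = l/(l + 5)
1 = 1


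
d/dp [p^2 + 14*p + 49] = 2*p + 14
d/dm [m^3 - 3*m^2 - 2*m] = 3*m^2 - 6*m - 2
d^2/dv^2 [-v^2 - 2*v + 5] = -2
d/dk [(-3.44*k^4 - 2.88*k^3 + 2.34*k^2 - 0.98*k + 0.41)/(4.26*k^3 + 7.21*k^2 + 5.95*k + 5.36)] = (-14.6544*k^6 - 49.6048*k^5 - 92.1372*k^4 - 99.676*k^3 - 30.5614*k^2 + 19.1726*k - 7.6923)/(18.1476*k^6 + 61.4292*k^5 + 102.6781*k^4 + 131.4662*k^3 + 112.6937*k^2 + 63.784*k + 28.7296)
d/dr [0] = 0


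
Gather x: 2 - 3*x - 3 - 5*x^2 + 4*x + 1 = -5*x^2 + x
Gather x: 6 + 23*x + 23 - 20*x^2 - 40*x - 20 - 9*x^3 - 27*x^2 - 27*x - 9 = -9*x^3 - 47*x^2 - 44*x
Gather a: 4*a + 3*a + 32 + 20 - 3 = 7*a + 49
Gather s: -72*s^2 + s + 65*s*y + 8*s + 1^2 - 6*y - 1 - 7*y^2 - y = -72*s^2 + s*(65*y + 9) - 7*y^2 - 7*y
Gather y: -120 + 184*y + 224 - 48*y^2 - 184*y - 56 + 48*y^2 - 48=0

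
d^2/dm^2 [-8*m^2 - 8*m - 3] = -16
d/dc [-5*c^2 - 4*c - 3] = -10*c - 4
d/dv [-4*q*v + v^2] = -4*q + 2*v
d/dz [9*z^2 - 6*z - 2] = 18*z - 6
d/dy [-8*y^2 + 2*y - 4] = 2 - 16*y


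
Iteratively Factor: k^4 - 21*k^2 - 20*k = (k - 5)*(k^3 + 5*k^2 + 4*k) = (k - 5)*(k + 1)*(k^2 + 4*k) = (k - 5)*(k + 1)*(k + 4)*(k)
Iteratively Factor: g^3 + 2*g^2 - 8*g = (g)*(g^2 + 2*g - 8) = g*(g + 4)*(g - 2)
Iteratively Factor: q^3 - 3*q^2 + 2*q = (q - 1)*(q^2 - 2*q) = (q - 2)*(q - 1)*(q)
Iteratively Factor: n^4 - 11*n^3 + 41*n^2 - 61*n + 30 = (n - 1)*(n^3 - 10*n^2 + 31*n - 30) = (n - 3)*(n - 1)*(n^2 - 7*n + 10) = (n - 3)*(n - 2)*(n - 1)*(n - 5)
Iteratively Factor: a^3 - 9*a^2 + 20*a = (a - 4)*(a^2 - 5*a) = a*(a - 4)*(a - 5)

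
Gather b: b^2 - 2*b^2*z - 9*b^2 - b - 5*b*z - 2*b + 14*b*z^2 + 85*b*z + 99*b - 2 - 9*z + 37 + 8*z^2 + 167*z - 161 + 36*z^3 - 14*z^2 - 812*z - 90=b^2*(-2*z - 8) + b*(14*z^2 + 80*z + 96) + 36*z^3 - 6*z^2 - 654*z - 216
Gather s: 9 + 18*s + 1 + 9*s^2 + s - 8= 9*s^2 + 19*s + 2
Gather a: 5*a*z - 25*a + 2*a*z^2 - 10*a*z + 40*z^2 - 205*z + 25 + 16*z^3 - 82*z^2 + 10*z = a*(2*z^2 - 5*z - 25) + 16*z^3 - 42*z^2 - 195*z + 25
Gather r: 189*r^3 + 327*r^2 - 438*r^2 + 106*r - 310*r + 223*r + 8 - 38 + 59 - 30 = 189*r^3 - 111*r^2 + 19*r - 1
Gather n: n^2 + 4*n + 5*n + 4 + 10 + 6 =n^2 + 9*n + 20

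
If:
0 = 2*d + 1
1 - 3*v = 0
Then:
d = -1/2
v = 1/3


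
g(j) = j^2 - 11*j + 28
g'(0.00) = -11.00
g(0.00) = 28.00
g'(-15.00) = -41.00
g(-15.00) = 418.00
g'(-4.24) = -19.48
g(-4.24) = 92.62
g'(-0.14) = -11.28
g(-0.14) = 29.56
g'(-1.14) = -13.28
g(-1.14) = 41.84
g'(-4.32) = -19.64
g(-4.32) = 94.18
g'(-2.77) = -16.54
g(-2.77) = 66.14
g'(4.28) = -2.44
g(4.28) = -0.76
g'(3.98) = -3.04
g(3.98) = 0.06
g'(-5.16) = -21.32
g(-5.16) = 111.39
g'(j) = 2*j - 11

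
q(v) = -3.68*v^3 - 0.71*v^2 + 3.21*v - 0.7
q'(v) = -11.04*v^2 - 1.42*v + 3.21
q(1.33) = -6.34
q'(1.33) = -18.21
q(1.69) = -15.07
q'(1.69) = -30.72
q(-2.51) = 44.96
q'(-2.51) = -62.78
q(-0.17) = -1.25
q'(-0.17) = 3.13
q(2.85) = -82.51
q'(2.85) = -90.51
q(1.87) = -21.24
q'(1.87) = -38.05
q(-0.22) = -1.40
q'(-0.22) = 2.99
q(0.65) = 0.08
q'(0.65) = -2.38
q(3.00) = -96.82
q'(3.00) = -100.41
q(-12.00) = 6217.58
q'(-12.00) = -1569.51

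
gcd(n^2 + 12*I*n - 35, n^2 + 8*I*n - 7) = n + 7*I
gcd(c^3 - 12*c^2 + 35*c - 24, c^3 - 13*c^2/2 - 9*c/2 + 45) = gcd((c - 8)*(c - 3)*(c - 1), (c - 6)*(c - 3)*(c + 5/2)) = c - 3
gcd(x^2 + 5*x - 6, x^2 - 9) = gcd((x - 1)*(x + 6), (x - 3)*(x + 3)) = 1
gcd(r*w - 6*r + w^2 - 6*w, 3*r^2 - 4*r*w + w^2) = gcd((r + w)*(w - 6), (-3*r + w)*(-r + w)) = 1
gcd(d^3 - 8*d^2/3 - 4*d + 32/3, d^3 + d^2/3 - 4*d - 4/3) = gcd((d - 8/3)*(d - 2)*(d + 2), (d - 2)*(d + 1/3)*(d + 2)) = d^2 - 4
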